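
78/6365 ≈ 0.0123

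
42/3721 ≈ 0.0113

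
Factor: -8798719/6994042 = -1 * 2^(-1) * 11^(-2) * 23^1 * 28901^(-1) * 382553^1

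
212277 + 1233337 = 1445614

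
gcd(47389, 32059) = 1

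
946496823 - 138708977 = 807787846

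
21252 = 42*506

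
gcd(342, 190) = 38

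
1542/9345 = 514/3115 ≈ 0.165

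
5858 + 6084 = 11942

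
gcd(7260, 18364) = 4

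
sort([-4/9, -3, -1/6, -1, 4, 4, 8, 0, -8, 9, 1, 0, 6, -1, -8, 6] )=[-8, -8, -3, -1, -1, -4/9, -1/6, 0, 0, 1, 4, 4, 6, 6, 8, 9] 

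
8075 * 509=4110175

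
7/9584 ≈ 0.000730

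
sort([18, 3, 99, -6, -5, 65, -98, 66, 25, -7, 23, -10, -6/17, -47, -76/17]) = [-98, -47, -10, -7, -6, -5, -76/17, -6/17, 3, 18, 23, 25, 65, 66, 99]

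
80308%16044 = 88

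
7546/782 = 3773/391≈9.65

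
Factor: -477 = -1*3^2*53^1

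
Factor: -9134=-1 * 2^1 * 4567^1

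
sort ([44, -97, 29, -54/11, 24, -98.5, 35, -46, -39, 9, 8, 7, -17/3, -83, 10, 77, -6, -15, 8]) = [-98.5, -97, -83, -46, -39, -15, -6, -17/3, -54/11, 7, 8, 8, 9, 10, 24, 29, 35, 44, 77]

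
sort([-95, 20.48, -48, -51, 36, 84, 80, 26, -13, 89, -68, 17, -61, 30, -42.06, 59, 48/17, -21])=[-95, -68, -61, -51, -48, -42.06, -21, -13, 48/17, 17, 20.48, 26, 30, 36, 59, 80, 84, 89]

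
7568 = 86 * 88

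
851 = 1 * 851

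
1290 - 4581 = -3291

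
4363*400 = 1745200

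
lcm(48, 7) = 336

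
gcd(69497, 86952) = 1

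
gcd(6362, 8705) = 1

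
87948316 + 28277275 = 116225591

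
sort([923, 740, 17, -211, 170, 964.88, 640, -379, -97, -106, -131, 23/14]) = [-379, -211, -131, -106, -97, 23/14, 17, 170, 640, 740, 923, 964.88]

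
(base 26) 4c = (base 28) 44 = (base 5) 431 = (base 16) 74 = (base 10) 116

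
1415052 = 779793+635259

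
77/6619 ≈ 0.0116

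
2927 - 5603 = -2676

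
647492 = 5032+642460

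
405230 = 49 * 8270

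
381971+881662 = 1263633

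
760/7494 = 380/3747 ≈ 0.101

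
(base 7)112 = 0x3a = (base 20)2i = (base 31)1r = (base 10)58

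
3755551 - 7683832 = -3928281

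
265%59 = 29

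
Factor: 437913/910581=3^2*7^1*131^(-1)=63/131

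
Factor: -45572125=-1 * 5^3 * 193^1 * 1889^1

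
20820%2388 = 1716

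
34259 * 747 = 25591473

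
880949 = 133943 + 747006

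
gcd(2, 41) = 1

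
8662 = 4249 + 4413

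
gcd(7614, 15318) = 18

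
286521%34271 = 12353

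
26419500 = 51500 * 513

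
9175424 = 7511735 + 1663689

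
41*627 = 25707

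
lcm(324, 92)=7452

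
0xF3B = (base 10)3899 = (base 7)14240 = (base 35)36E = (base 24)6IB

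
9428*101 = 952228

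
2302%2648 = 2302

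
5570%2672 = 226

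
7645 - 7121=524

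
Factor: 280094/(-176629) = -1 * 2^1 * 23^1 * 6089^1 * 176629^(-1)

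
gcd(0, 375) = 375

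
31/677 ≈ 0.0458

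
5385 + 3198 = 8583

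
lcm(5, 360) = 360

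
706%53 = 17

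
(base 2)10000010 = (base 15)8a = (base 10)130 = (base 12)aa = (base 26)50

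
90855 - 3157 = 87698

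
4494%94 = 76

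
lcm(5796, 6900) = 144900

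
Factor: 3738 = 2^1 * 3^1 * 7^1 * 89^1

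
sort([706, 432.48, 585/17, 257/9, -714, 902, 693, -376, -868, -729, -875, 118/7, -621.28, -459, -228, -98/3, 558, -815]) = [-875, -868, -815, -729, -714, -621.28, -459, -376, -228, -98/3, 118/7, 257/9, 585/17, 432.48, 558, 693, 706, 902]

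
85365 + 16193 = 101558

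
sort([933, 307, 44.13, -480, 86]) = [-480, 44.13, 86, 307, 933]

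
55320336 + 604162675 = 659483011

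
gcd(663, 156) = 39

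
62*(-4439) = -275218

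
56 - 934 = -878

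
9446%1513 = 368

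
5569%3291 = 2278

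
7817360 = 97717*80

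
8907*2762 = 24601134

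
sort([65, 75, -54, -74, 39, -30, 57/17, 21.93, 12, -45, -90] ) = [-90, -74, -54, -45, -30, 57/17, 12, 21.93, 39, 65, 75] 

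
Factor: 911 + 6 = 7^1 * 131^1 = 917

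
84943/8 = 10617 + 7/8 ≈ 10617.88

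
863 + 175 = 1038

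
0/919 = 0 = 0.00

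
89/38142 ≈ 0.00233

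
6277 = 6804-527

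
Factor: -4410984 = -1 * 2^3 * 3^1 * 239^1 * 769^1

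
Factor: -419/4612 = -1*2^(-2)*419^1*1153^(-1)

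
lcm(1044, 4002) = 24012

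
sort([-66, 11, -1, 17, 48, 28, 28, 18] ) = [-66, -1, 11, 17, 18, 28, 28, 48] 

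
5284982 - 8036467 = -2751485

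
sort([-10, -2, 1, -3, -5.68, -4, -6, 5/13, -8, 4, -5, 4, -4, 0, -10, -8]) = [-10, -10, -8, -8, -6, -5.68, -5, -4, -4, -3, -2, 0, 5/13, 1, 4, 4]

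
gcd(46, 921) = 1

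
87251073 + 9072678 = 96323751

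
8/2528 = 1/316 ≈ 0.00316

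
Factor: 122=2^1 * 61^1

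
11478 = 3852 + 7626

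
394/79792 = 197/39896 ≈ 0.00494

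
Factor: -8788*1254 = -1*2^3*3^1*11^1*13^3*19^1 = -11020152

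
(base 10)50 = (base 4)302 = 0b110010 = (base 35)1f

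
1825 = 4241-2416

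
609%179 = 72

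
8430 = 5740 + 2690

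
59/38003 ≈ 0.00155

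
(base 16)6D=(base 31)3G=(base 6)301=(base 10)109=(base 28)3P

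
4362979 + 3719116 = 8082095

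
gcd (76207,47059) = 1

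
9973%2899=1276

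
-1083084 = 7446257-8529341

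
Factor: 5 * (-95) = -1 * 5^2 * 19^1 = -475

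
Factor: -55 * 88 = -1 * 2^3 * 5^1 * 11^2 = -4840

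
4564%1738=1088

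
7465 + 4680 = 12145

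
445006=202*2203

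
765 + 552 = 1317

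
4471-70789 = -66318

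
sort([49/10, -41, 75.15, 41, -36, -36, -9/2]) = [-41, -36, -36, -9/2, 49/10, 41, 75.15]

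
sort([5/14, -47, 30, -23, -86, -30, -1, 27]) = [-86, -47, -30, -23, -1, 5/14, 27, 30]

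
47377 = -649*(-73)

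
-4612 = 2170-6782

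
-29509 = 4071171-4100680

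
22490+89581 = 112071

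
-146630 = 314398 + -461028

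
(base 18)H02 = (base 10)5510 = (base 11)415A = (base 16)1586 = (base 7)22031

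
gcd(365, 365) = 365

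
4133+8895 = 13028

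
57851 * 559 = 32338709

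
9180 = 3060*3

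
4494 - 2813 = 1681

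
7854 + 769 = 8623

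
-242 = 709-951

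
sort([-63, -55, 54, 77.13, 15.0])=[-63, -55, 15.0, 54, 77.13]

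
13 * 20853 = 271089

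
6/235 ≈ 0.0255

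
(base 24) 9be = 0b1010101010110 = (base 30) 622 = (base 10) 5462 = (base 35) 4g2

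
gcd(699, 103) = 1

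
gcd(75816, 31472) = 8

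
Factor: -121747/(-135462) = 2^(-1)*3^(-1)*107^(-1)*577^1 = 577/642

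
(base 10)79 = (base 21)3g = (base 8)117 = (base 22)3d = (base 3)2221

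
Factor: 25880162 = 2^1*7^1*11^1*163^1*1031^1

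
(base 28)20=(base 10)56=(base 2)111000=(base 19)2i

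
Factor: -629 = -1*17^1*37^1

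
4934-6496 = -1562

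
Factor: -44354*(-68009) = 2^1*47^1*67^1*331^1*1447^1 = 3016471186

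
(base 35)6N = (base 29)81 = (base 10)233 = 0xE9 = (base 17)DC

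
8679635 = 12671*685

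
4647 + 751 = 5398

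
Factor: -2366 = -1*2^1*7^1*13^2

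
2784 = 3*928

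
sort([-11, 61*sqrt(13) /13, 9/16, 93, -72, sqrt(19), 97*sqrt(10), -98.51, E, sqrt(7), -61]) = [-98.51, -72, -61, -11, 9/16, sqrt(7), E, sqrt(19), 61*sqrt(13) /13, 93, 97*sqrt(10)]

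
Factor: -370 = -1*2^1*5^1*37^1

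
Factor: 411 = 3^1*137^1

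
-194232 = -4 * 48558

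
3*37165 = 111495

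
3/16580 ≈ 0.000181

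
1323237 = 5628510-4305273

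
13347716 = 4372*3053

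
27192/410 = 66 + 66/205 ≈ 66.32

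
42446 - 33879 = 8567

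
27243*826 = 22502718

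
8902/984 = 4451/492 ≈ 9.05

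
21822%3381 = 1536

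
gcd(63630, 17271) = 909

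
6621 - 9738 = -3117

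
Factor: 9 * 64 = 2^6 * 3^2 = 576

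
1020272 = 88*11594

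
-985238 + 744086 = -241152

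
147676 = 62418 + 85258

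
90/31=2+28/31 ≈ 2.90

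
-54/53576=-27/26788 ≈ -0.00101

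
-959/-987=137/141 ≈ 0.972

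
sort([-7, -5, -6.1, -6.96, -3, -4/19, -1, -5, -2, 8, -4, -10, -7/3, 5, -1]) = [-10, -7, -6.96, -6.1, -5, -5, -4, -3, -7/3, -2, -1, -1, -4/19, 5, 8]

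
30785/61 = 504+41/61 ≈ 504.67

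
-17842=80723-98565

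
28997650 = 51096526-22098876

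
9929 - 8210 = 1719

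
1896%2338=1896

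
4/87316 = 1/21829 ≈ 0.0000458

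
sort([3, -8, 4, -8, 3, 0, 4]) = [-8, -8, 0, 3, 3, 4, 4]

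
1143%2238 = 1143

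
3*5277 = 15831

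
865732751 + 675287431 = 1541020182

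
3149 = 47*67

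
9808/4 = 2452 = 2452.00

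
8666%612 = 98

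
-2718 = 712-3430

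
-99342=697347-796689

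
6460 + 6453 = 12913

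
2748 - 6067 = -3319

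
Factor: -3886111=-1*97^1*40063^1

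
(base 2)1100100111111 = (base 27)8na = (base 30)75d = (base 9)8771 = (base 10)6463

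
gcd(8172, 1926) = 18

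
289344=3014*96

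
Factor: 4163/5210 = 2^ (-1) * 5^ (-1) * 23^1 * 181^1 * 521^ (-1)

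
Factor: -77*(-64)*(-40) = -1*2^9*5^1*7^1*11^1 = -197120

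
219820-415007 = -195187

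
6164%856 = 172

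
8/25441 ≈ 0.000314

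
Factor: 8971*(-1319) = -1*1319^1*8971^1 = -11832749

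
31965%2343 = 1506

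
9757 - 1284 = 8473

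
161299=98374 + 62925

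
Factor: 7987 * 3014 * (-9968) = -1 * 2^5 * 7^3 * 11^1 * 89^1 * 137^1 * 163^1 = -239957849824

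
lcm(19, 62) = 1178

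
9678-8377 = 1301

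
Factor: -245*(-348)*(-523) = -1*2^2*3^1*5^1*7^2*29^1*523^1 = -44590980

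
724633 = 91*7963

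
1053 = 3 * 351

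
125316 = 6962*18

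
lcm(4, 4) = 4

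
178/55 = 3 + 13/55 ≈ 3.24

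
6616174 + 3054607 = 9670781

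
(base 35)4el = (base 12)316b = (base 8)12443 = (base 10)5411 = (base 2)1010100100011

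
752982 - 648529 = 104453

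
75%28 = 19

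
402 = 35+367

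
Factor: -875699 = -1*11^1*79609^1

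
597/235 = 2 + 127/235 ≈ 2.54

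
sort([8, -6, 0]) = [-6, 0, 8]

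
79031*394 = 31138214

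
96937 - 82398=14539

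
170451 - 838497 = -668046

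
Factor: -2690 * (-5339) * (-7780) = -1 * 2^3 * 5^2 * 19^1 * 269^1 * 281^1 * 389^1 = -111735659800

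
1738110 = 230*7557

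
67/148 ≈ 0.453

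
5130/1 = 5130 = 5130.00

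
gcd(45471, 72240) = 3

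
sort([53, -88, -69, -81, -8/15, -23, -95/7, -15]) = [-88, -81, -69, -23, -15, -95/7, -8/15, 53]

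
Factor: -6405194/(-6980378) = 43^1*71^1*229^(-1)*1049^1*15241^(-1) = 3202597/3490189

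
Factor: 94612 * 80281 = 2^2 * 7^1 * 31^1 * 43^1 * 109^1 * 1867^1 = 7595545972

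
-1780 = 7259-9039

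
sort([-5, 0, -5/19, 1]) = [-5, -5/19, 0, 1]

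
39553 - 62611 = -23058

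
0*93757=0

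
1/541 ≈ 0.00185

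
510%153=51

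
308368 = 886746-578378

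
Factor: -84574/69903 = -1*2^1*3^ (-4)*7^2 = -98/81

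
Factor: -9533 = -1 * 9533^1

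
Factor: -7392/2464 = -1 * 3^1 = -3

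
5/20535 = 1/4107 ≈ 0.000243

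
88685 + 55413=144098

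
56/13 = 4 + 4/13 ≈ 4.31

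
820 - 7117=-6297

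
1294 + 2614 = 3908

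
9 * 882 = 7938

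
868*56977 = 49456036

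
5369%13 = 0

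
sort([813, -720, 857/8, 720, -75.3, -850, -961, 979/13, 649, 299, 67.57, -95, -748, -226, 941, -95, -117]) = [-961, -850, -748, -720, -226, -117, -95, -95, -75.3, 67.57, 979/13, 857/8, 299, 649, 720, 813, 941]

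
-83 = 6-89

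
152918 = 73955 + 78963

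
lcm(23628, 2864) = 94512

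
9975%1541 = 729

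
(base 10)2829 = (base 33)2jo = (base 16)b0d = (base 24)4ll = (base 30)349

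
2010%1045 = 965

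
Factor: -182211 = -1*3^1*60737^1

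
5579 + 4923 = 10502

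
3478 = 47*74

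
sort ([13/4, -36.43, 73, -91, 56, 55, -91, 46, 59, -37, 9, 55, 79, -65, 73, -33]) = [-91, -91, -65, -37, -36.43, -33, 13/4, 9, 46, 55, 55, 56, 59, 73, 73, 79]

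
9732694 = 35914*271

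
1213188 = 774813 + 438375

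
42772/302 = 21386/151 ≈ 141.63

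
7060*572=4038320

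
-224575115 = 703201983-927777098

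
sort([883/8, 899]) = [883/8, 899]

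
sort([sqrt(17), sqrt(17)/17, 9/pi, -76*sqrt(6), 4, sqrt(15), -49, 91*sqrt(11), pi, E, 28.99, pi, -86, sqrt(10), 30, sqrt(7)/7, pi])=[-76*sqrt(6), -86, -49, sqrt(17)/17, sqrt(7)/7, E, 9/pi, pi, pi, pi, sqrt(10), sqrt(15), 4, sqrt(17), 28.99, 30, 91*sqrt(11)]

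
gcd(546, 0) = 546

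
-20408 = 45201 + -65609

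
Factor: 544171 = 544171^1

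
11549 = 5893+5656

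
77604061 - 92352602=-14748541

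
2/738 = 1/369 ≈ 0.00271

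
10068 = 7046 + 3022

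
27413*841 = 23054333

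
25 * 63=1575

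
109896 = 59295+50601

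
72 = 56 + 16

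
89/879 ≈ 0.101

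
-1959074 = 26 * (-75349)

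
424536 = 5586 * 76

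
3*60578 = 181734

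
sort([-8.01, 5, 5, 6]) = [-8.01, 5, 5, 6]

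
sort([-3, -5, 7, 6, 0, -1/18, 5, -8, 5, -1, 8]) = [-8, -5, -3, -1, -1/18, 0, 5, 5, 6, 7, 8]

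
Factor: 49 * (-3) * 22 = -1 * 2^1 * 3^1 * 7^2 * 11^1 = -3234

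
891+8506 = 9397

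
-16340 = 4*(-4085)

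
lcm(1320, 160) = 5280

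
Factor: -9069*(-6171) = 3^2*11^2*17^1*3023^1 = 55964799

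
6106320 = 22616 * 270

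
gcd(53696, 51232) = 32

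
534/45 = 11 + 13/15 ≈ 11.87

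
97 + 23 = 120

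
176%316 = 176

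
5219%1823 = 1573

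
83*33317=2765311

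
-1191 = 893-2084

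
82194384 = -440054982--522249366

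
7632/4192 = 477/262 ≈ 1.82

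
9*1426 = 12834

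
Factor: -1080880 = -1 * 2^4 * 5^1 * 59^1 * 229^1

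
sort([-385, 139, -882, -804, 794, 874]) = [-882, -804, -385, 139, 794, 874]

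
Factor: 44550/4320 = 2^(-4)*3^1*5^1*11^1 = 165/16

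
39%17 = 5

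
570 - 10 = 560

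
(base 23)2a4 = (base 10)1292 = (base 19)3b0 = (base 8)2414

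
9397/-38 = -247 - 11/38 ≈ -247.29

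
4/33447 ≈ 0.000120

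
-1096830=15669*(-70)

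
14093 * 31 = 436883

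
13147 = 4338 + 8809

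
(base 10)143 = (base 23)65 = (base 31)4j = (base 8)217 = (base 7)263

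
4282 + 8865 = 13147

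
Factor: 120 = 2^3 * 3^1 * 5^1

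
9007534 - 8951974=55560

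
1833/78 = 47/2 = 23.50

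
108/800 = 27/200 = 0.135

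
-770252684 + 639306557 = -130946127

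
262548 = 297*884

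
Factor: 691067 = 13^1 * 17^1 * 53^1 * 59^1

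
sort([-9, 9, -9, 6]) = [-9, -9, 6, 9]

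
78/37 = 2 + 4/37 ≈ 2.11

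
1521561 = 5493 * 277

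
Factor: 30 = 2^1 * 3^1 * 5^1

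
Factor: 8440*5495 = 2^3*5^2*7^1*157^1*211^1 = 46377800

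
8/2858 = 4/1429 ≈ 0.00280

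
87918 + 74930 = 162848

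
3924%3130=794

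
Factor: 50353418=2^1*25176709^1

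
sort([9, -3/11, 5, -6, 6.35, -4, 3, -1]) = [-6, -4, -1, -3/11, 3, 5, 6.35, 9]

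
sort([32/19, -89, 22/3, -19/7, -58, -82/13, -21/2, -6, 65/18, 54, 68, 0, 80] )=[-89, -58, -21/2, -82/13, -6, -19/7, 0, 32/19, 65/18, 22/3, 54, 68, 80] 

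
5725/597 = 9 + 352/597 ≈ 9.59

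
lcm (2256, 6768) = 6768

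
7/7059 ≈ 0.000992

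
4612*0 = 0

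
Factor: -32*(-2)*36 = 2^8*3^2 = 2304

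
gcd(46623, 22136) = 1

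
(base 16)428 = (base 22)248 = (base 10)1064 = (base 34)va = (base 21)28e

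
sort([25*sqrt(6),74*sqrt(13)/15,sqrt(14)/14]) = [sqrt(14)/14,74*sqrt(13)/15,25*sqrt(6)]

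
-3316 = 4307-7623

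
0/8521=0=0.00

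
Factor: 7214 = 2^1 * 3607^1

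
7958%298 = 210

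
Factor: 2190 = 2^1*3^1*5^1*73^1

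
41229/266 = 154 + 265/266 ≈ 155.00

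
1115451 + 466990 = 1582441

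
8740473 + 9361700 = 18102173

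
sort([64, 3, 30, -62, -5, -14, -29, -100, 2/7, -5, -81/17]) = [-100, -62, -29, -14, -5, -5, -81/17, 2/7, 3, 30, 64]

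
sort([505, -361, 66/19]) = [-361, 66/19, 505]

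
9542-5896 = 3646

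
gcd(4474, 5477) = 1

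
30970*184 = 5698480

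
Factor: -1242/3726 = -1 * 3^(-1) = -1/3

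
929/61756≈0.0150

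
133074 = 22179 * 6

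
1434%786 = 648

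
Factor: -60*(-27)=2^2*3^4*5^1=1620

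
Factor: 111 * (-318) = -1 * 2^1 * 3^2 * 37^1 * 53^1 = -35298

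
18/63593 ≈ 0.000283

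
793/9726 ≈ 0.0815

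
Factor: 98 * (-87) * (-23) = 2^1 * 3^1 * 7^2 * 23^1 * 29^1 = 196098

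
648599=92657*7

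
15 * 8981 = 134715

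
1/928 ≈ 0.00108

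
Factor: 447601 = 7^1 * 11^1 * 5813^1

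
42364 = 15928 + 26436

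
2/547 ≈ 0.00366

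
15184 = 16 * 949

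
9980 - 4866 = 5114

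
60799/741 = 82 + 37/741 ≈ 82.05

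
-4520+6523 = 2003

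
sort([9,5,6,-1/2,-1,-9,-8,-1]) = [-9,-8,-1,-1,-1/2,5,6,9]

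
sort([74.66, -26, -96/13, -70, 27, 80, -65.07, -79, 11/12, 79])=[-79, -70, -65.07, -26, -96/13, 11/12, 27, 74.66, 79, 80]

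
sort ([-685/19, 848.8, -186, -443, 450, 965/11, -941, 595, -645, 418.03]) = [-941, -645, -443, -186, -685/19, 965/11, 418.03, 450, 595, 848.8]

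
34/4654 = 17/2327 ≈ 0.00731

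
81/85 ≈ 0.953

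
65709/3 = 21903 = 21903.00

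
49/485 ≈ 0.101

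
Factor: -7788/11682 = -1 * 2^1 * 3^(-1) = -2/3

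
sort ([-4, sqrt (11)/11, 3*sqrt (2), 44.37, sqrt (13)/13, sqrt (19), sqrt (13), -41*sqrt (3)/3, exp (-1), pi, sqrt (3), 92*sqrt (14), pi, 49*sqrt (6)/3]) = [-41*sqrt (3)/3, -4, sqrt (13)/13, sqrt (11)/11, exp (-1), sqrt (3), pi, pi, sqrt (13), 3*sqrt (2), sqrt (19), 49*sqrt (6)/3, 44.37, 92*sqrt (14)]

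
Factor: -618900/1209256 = -1*2^(-1)*3^1*5^2*2063^1*151157^(-1) = -154725/302314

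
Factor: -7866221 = -1*11^1*29^1*24659^1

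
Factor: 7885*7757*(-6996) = -1*2^2*3^1*5^1*11^1*19^1*53^1*83^1*7757^1 = -427902959220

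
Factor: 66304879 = 17^1*3900287^1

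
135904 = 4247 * 32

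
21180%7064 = 7052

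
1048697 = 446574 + 602123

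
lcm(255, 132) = 11220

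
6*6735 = 40410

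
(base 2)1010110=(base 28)32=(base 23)3h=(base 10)86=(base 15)5b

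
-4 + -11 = -15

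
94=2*47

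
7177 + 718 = 7895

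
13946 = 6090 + 7856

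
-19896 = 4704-24600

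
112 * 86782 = 9719584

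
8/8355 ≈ 0.000958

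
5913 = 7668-1755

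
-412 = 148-560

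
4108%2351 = 1757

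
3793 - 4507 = -714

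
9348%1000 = 348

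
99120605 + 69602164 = 168722769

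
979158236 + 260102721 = 1239260957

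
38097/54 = 1411/2 = 705.50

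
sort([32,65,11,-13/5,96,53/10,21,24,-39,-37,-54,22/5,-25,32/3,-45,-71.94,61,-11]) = [-71.94,-54,-45,-39,-37,-25,-11,-13/5,22/5,53/10,32/3,11,21,24,32,61,65,96]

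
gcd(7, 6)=1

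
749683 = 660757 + 88926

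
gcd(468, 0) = 468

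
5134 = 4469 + 665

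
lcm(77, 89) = 6853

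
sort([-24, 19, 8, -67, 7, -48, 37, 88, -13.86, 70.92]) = [-67, -48, -24, -13.86, 7, 8, 19, 37, 70.92, 88]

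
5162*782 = 4036684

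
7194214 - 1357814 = 5836400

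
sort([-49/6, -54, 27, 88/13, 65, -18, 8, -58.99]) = [-58.99, -54, -18, -49/6, 88/13, 8, 27, 65]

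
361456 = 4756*76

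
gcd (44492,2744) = 196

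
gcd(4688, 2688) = 16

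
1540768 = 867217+673551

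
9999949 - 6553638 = 3446311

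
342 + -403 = -61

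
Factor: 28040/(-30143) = -1 * 2^3 * 5^1 * 43^(-1) = -40/43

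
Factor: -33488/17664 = -1 * 2^(-4) * 3^(-1) * 7^1 * 13^1 = -91/48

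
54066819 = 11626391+42440428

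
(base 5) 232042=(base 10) 8397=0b10000011001101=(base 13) 3a8c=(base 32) 86d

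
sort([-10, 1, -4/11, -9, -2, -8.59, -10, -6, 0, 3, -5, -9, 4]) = [-10, -10, -9, -9, -8.59, -6, -5, -2, -4/11, 0, 1, 3, 4]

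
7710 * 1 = 7710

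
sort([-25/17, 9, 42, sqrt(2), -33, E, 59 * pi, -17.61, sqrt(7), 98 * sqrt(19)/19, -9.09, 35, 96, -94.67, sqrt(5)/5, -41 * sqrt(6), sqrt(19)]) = [-41 * sqrt(6), -94.67, -33, -17.61, -9.09, -25/17, sqrt(5)/5, sqrt(2), sqrt(7), E, sqrt(19), 9, 98 * sqrt(19)/19, 35, 42, 96, 59 * pi]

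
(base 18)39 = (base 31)21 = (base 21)30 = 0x3f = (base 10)63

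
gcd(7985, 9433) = 1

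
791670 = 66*11995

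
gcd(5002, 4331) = 61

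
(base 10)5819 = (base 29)6qj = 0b1011010111011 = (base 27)7qe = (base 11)4410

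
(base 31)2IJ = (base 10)2499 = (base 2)100111000011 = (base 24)483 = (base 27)3BF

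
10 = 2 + 8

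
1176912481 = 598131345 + 578781136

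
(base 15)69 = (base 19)54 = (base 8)143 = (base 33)30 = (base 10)99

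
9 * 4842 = 43578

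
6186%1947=345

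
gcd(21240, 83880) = 360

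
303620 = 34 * 8930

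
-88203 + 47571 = -40632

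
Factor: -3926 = -1*2^1*13^1*151^1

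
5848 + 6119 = 11967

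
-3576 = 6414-9990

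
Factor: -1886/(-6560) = 2^(-4) * 5^(-1) * 23^1 = 23/80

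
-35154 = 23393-58547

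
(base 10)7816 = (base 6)100104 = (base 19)12c7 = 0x1e88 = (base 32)7k8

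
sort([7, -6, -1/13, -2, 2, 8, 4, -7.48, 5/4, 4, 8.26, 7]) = [-7.48, -6, -2, -1/13, 5/4, 2, 4, 4, 7, 7, 8, 8.26]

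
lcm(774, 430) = 3870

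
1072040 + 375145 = 1447185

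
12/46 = 6/23 ≈ 0.261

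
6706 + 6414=13120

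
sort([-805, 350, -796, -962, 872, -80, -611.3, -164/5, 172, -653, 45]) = [-962, -805, -796, -653, -611.3, -80, -164/5, 45, 172, 350, 872]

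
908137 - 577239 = 330898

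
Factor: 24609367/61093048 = 2^(-3) * 1571^(-1) * 4861^(-1) * 24609367^1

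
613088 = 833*736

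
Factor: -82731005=-1*5^1*7^1*2363743^1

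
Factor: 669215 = 5^1*133843^1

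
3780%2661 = 1119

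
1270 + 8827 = 10097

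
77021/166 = 463 + 163/166 ≈ 463.98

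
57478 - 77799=-20321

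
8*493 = 3944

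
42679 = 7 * 6097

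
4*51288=205152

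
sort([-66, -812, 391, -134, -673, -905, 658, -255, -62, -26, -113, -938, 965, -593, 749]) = [-938, -905, -812, -673, -593, -255, -134, -113, -66, -62, -26, 391, 658, 749, 965]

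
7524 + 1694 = 9218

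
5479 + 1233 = 6712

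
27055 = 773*35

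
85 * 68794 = 5847490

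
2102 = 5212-3110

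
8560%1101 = 853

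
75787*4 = 303148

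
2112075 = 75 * 28161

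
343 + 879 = 1222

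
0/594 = 0 = 0.00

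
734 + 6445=7179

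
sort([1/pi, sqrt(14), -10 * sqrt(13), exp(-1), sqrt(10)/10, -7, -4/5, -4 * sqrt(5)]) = [-10 * sqrt(13), -4 * sqrt(5), -7, -4/5, sqrt(10)/10, 1/pi, exp(-1), sqrt(14)]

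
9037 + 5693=14730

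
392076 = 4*98019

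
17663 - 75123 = -57460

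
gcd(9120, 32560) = 80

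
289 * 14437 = 4172293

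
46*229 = 10534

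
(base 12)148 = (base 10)200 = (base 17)bd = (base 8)310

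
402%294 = 108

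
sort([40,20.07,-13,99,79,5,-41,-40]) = [-41,-40,-13,5,20.07,40,79,99]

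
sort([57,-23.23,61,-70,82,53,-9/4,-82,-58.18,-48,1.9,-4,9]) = [-82,-70,-58.18,-48,-23.23,-4,-9/4,1.9,9,53,57,61,82]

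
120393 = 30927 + 89466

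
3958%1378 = 1202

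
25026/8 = 12513/4 = 3128.25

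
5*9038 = 45190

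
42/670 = 21/335 ≈ 0.0627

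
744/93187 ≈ 0.00798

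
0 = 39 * 0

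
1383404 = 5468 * 253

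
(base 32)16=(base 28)1a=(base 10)38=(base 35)13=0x26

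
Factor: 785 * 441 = 3^2 * 5^1 * 7^2 * 157^1 = 346185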